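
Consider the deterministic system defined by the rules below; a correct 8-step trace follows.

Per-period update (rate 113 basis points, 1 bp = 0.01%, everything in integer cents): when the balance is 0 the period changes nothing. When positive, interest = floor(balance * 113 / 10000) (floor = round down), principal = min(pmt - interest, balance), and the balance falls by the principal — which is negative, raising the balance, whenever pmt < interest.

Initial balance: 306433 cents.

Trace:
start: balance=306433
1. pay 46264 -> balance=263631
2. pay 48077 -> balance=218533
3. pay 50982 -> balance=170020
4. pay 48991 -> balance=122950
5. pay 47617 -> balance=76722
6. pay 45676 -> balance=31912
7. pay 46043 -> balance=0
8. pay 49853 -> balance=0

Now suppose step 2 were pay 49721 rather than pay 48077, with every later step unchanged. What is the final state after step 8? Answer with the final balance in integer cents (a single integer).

(re-executing from step 2 with the substitution; state before step 2: balance=263631)
2. pay 49721 -> balance=216889
3. pay 50982 -> balance=168357
4. pay 48991 -> balance=121268
5. pay 47617 -> balance=75021
6. pay 45676 -> balance=30192
7. pay 46043 -> balance=0
8. pay 49853 -> balance=0

0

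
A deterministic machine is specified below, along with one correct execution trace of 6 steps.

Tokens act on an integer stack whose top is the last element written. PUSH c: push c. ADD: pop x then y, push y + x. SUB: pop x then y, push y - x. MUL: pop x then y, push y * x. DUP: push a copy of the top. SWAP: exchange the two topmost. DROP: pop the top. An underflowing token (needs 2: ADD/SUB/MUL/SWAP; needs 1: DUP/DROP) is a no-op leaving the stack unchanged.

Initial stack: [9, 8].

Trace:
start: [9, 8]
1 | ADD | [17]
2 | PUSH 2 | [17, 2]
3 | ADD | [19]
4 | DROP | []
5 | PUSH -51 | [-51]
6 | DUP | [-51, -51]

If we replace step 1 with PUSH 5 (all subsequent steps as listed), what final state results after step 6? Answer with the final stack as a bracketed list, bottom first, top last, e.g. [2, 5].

[9, 8, -51, -51]

(re-executing from step 1 with the substitution; state before step 1: [9, 8])
1 | PUSH 5 | [9, 8, 5]
2 | PUSH 2 | [9, 8, 5, 2]
3 | ADD | [9, 8, 7]
4 | DROP | [9, 8]
5 | PUSH -51 | [9, 8, -51]
6 | DUP | [9, 8, -51, -51]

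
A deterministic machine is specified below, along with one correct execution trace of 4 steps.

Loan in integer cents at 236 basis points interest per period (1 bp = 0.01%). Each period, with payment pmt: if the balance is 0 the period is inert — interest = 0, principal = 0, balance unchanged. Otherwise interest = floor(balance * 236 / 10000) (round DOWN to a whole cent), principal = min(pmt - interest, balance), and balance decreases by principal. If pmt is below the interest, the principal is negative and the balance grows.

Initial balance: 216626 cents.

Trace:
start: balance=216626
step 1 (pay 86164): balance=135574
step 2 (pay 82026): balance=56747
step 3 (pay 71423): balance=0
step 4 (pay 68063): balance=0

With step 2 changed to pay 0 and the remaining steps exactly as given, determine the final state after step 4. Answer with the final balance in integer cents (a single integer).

4228

(re-executing from step 2 with the substitution; state before step 2: balance=135574)
step 2 (pay 0): balance=138773
step 3 (pay 71423): balance=70625
step 4 (pay 68063): balance=4228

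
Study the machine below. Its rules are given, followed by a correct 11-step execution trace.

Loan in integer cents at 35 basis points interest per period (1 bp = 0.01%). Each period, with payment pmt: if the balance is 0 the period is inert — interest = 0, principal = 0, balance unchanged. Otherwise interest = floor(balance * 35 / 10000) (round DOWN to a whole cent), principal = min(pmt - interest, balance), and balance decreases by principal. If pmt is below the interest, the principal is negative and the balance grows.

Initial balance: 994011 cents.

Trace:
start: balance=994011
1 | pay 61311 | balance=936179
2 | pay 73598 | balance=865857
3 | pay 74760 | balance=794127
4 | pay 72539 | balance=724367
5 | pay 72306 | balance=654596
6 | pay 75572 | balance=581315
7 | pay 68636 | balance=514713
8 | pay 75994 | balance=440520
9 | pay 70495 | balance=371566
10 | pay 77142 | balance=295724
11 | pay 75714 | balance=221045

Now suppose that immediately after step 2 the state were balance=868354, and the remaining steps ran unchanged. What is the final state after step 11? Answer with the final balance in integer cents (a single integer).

state after step 2 := balance=868354
3 | pay 74760 | balance=796633
4 | pay 72539 | balance=726882
5 | pay 72306 | balance=657120
6 | pay 75572 | balance=583847
7 | pay 68636 | balance=517254
8 | pay 75994 | balance=443070
9 | pay 70495 | balance=374125
10 | pay 77142 | balance=298292
11 | pay 75714 | balance=223622

223622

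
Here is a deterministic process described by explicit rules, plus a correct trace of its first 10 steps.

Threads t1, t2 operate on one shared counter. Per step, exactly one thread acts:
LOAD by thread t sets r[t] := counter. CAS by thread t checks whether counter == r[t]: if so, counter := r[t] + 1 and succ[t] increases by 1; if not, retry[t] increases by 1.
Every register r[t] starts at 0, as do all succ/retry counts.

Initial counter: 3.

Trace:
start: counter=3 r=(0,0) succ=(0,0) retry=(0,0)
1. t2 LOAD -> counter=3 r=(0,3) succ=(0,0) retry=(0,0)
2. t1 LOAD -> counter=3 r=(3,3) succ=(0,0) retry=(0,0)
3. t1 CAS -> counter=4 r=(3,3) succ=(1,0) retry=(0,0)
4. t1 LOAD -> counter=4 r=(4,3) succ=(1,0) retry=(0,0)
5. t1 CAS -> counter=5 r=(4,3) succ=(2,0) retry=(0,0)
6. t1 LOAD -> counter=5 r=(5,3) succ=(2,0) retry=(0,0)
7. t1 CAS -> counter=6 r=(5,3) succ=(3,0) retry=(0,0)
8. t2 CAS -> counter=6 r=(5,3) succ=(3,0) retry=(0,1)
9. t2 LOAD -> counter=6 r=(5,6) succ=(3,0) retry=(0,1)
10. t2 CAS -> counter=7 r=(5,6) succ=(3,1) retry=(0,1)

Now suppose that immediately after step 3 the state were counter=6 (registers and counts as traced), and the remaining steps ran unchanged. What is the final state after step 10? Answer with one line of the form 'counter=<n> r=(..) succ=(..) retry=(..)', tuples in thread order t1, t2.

state after step 3 := counter=6 r=(3,3) succ=(1,0) retry=(0,0)
4. t1 LOAD -> counter=6 r=(6,3) succ=(1,0) retry=(0,0)
5. t1 CAS -> counter=7 r=(6,3) succ=(2,0) retry=(0,0)
6. t1 LOAD -> counter=7 r=(7,3) succ=(2,0) retry=(0,0)
7. t1 CAS -> counter=8 r=(7,3) succ=(3,0) retry=(0,0)
8. t2 CAS -> counter=8 r=(7,3) succ=(3,0) retry=(0,1)
9. t2 LOAD -> counter=8 r=(7,8) succ=(3,0) retry=(0,1)
10. t2 CAS -> counter=9 r=(7,8) succ=(3,1) retry=(0,1)

counter=9 r=(7,8) succ=(3,1) retry=(0,1)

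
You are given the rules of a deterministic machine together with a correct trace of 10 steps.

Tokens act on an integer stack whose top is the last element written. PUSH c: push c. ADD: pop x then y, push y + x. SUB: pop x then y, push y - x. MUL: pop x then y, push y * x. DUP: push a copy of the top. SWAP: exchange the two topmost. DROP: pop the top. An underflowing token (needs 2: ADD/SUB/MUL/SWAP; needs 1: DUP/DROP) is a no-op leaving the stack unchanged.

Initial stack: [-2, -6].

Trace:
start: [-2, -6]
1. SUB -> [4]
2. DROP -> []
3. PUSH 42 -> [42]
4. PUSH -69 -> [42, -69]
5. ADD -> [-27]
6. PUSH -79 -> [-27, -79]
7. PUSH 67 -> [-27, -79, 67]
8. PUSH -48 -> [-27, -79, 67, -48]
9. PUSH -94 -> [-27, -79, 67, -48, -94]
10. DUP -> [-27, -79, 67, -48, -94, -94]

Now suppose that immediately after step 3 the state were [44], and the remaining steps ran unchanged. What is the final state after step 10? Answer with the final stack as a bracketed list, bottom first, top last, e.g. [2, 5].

[-25, -79, 67, -48, -94, -94]

state after step 3 := [44]
4. PUSH -69 -> [44, -69]
5. ADD -> [-25]
6. PUSH -79 -> [-25, -79]
7. PUSH 67 -> [-25, -79, 67]
8. PUSH -48 -> [-25, -79, 67, -48]
9. PUSH -94 -> [-25, -79, 67, -48, -94]
10. DUP -> [-25, -79, 67, -48, -94, -94]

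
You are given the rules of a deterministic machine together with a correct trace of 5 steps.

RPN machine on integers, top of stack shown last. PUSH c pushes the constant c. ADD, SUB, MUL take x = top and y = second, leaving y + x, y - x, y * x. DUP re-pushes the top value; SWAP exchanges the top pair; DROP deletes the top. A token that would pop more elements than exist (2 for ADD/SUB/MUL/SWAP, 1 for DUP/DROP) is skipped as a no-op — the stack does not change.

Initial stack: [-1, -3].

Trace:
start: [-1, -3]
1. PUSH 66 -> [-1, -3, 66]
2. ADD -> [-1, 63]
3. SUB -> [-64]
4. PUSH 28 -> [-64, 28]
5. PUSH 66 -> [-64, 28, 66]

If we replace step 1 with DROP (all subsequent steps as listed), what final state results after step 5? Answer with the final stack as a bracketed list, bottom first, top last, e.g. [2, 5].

(re-executing from step 1 with the substitution; state before step 1: [-1, -3])
1. DROP -> [-1]
2. ADD -> [-1]
3. SUB -> [-1]
4. PUSH 28 -> [-1, 28]
5. PUSH 66 -> [-1, 28, 66]

[-1, 28, 66]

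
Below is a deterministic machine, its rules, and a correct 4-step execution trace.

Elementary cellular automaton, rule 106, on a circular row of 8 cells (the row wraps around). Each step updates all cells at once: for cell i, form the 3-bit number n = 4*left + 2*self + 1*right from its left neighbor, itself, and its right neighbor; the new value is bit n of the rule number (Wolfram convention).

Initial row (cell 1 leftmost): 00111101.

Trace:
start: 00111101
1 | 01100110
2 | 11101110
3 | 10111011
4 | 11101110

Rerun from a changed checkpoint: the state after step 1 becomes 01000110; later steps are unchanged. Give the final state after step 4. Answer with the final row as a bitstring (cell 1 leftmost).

00111111

state after step 1 := 01000110
2 | 10001110
3 | 00011011
4 | 00111111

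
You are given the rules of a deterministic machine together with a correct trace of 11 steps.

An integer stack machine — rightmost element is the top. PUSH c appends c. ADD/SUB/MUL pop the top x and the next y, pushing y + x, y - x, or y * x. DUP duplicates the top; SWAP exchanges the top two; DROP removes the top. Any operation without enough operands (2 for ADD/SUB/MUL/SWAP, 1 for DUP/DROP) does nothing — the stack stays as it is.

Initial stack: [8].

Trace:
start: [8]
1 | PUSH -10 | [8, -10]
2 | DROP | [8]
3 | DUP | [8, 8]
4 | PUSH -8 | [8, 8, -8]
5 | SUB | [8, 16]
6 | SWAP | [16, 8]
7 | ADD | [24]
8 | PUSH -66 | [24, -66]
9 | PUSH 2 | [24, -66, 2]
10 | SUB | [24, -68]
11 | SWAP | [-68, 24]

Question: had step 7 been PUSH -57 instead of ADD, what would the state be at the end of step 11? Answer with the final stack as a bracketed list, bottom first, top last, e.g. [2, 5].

[16, 8, -68, -57]

(re-executing from step 7 with the substitution; state before step 7: [16, 8])
7 | PUSH -57 | [16, 8, -57]
8 | PUSH -66 | [16, 8, -57, -66]
9 | PUSH 2 | [16, 8, -57, -66, 2]
10 | SUB | [16, 8, -57, -68]
11 | SWAP | [16, 8, -68, -57]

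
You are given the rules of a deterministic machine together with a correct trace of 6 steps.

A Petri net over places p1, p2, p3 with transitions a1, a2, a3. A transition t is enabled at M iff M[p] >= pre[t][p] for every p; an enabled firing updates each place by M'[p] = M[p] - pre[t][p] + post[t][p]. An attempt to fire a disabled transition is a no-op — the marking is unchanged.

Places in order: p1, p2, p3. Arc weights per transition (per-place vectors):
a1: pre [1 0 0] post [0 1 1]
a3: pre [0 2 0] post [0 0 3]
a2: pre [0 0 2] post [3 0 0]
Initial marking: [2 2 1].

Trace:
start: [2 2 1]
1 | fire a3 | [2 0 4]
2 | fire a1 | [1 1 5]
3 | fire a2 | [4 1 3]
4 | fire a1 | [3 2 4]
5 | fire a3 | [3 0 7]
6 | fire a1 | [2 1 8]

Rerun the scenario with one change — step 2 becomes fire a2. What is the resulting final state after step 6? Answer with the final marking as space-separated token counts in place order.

6 2 2

(re-executing from step 2 with the substitution; state before step 2: [2 0 4])
2 | fire a2 | [5 0 2]
3 | fire a2 | [8 0 0]
4 | fire a1 | [7 1 1]
5 | fire a3 | [7 1 1]
6 | fire a1 | [6 2 2]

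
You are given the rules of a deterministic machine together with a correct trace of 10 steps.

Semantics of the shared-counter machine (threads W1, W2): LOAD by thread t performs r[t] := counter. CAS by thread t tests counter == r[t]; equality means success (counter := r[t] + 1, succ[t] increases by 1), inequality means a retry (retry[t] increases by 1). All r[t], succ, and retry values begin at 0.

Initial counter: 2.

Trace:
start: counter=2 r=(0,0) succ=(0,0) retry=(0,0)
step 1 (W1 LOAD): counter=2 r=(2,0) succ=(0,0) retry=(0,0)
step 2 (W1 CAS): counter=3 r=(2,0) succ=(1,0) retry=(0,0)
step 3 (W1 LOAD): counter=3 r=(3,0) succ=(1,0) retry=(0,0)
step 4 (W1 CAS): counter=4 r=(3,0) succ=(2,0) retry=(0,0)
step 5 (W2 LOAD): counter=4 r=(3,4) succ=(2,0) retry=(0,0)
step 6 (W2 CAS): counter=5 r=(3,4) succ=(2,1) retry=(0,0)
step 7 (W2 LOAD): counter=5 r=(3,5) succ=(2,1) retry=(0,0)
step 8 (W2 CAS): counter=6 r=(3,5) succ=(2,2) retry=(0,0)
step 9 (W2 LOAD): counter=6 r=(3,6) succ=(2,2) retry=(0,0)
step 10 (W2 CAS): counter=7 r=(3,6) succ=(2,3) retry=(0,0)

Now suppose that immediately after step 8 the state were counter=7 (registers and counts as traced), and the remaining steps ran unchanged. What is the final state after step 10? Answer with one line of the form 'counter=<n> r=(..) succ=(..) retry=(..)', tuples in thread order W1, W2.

counter=8 r=(3,7) succ=(2,3) retry=(0,0)

state after step 8 := counter=7 r=(3,5) succ=(2,2) retry=(0,0)
step 9 (W2 LOAD): counter=7 r=(3,7) succ=(2,2) retry=(0,0)
step 10 (W2 CAS): counter=8 r=(3,7) succ=(2,3) retry=(0,0)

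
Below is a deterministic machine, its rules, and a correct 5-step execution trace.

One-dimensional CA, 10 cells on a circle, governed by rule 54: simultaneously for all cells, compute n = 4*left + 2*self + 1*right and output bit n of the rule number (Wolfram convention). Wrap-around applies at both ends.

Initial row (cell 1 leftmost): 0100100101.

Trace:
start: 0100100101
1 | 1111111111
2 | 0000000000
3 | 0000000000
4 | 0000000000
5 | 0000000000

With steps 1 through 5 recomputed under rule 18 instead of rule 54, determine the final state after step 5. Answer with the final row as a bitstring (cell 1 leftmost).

0010001000

(re-executing steps 1..5 under rule 18; state before step 1: 0100100101)
1 | 0011011000
2 | 0100000100
3 | 1010001010
4 | 0001010000
5 | 0010001000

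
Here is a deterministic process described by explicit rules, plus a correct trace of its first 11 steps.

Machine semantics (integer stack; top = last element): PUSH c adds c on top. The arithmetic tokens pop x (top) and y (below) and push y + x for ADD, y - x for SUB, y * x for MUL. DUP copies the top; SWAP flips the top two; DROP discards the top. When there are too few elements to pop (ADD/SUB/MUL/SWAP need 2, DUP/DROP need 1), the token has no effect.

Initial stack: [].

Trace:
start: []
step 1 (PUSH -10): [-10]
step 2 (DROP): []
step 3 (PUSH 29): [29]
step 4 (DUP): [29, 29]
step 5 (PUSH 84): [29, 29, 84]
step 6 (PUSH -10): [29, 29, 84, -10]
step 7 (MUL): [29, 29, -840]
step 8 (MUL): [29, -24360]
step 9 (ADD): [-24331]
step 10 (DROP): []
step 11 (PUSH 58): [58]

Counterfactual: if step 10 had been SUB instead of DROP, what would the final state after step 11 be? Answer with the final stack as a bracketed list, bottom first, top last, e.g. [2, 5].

[-24331, 58]

(re-executing from step 10 with the substitution; state before step 10: [-24331])
step 10 (SUB): [-24331]
step 11 (PUSH 58): [-24331, 58]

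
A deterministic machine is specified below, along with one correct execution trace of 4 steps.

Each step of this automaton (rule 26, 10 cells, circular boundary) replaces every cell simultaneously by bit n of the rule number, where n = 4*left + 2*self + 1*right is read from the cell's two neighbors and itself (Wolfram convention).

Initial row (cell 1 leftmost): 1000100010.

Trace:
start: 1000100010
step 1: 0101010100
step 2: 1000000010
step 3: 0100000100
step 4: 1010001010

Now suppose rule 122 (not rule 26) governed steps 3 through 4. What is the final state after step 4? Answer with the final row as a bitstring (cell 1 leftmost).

1010001010

(re-executing steps 3..4 under rule 122; state before step 3: 1000000010)
step 3: 0100000101
step 4: 1010001010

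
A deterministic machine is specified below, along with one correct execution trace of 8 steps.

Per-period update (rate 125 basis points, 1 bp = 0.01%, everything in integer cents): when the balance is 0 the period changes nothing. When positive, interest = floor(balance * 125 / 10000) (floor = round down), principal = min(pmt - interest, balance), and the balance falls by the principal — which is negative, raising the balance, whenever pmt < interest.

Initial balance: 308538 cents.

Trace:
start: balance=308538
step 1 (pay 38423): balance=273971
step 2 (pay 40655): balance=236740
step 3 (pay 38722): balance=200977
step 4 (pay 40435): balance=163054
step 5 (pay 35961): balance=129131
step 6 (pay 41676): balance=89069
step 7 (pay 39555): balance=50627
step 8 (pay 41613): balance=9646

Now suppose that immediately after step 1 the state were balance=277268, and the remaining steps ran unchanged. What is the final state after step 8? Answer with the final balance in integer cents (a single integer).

state after step 1 := balance=277268
step 2 (pay 40655): balance=240078
step 3 (pay 38722): balance=204356
step 4 (pay 40435): balance=166475
step 5 (pay 35961): balance=132594
step 6 (pay 41676): balance=92575
step 7 (pay 39555): balance=54177
step 8 (pay 41613): balance=13241

13241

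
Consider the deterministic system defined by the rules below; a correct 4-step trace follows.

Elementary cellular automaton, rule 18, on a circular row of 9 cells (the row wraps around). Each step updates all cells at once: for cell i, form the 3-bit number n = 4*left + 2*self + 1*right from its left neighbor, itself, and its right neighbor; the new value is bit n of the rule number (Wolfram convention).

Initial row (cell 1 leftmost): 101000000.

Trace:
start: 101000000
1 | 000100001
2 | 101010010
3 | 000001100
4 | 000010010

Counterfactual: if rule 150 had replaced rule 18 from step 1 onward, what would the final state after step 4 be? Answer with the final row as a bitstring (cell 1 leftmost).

101011110

(re-executing steps 1..4 under rule 150; state before step 1: 101000000)
1 | 101100001
2 | 000010010
3 | 000111111
4 | 101011110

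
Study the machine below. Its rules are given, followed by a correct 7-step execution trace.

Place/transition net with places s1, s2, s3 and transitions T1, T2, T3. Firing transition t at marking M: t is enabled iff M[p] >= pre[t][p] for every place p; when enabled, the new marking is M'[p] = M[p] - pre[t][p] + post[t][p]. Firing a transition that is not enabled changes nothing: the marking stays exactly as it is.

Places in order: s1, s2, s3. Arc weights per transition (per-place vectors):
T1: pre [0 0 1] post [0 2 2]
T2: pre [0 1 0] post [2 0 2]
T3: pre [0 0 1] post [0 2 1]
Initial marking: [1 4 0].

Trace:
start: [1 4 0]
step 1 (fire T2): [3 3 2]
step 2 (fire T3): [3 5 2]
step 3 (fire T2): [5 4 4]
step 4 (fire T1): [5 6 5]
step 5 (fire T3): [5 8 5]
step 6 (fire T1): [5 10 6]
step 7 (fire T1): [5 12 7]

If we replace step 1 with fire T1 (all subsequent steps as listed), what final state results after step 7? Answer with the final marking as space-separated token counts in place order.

(re-executing from step 1 with the substitution; state before step 1: [1 4 0])
step 1 (fire T1): [1 4 0]
step 2 (fire T3): [1 4 0]
step 3 (fire T2): [3 3 2]
step 4 (fire T1): [3 5 3]
step 5 (fire T3): [3 7 3]
step 6 (fire T1): [3 9 4]
step 7 (fire T1): [3 11 5]

3 11 5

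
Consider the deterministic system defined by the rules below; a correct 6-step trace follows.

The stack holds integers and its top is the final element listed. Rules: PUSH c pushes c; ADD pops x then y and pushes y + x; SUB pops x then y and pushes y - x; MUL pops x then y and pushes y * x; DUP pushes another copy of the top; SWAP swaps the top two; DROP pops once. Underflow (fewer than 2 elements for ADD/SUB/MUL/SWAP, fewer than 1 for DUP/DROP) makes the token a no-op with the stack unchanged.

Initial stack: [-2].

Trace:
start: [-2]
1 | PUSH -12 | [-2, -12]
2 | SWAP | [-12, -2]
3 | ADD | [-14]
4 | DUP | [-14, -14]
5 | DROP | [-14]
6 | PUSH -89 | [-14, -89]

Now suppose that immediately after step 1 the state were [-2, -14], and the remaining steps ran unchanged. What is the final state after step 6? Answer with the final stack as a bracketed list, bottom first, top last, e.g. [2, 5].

state after step 1 := [-2, -14]
2 | SWAP | [-14, -2]
3 | ADD | [-16]
4 | DUP | [-16, -16]
5 | DROP | [-16]
6 | PUSH -89 | [-16, -89]

[-16, -89]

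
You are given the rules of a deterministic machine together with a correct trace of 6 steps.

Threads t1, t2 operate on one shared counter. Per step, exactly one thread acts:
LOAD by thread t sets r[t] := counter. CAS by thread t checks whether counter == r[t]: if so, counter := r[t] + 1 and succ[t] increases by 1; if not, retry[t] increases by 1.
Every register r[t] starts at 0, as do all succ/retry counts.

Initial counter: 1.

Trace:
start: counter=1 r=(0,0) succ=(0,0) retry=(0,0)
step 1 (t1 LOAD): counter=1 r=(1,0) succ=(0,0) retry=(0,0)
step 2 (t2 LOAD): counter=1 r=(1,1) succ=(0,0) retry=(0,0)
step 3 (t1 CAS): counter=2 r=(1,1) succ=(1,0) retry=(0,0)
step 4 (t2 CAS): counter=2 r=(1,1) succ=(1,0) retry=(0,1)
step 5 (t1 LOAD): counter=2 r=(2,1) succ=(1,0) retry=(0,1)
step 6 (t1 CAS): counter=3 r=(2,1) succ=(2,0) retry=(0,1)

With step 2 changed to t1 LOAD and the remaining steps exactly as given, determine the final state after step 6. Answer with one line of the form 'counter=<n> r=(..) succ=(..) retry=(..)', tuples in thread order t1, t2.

counter=3 r=(2,0) succ=(2,0) retry=(0,1)

(re-executing from step 2 with the substitution; state before step 2: counter=1 r=(1,0) succ=(0,0) retry=(0,0))
step 2 (t1 LOAD): counter=1 r=(1,0) succ=(0,0) retry=(0,0)
step 3 (t1 CAS): counter=2 r=(1,0) succ=(1,0) retry=(0,0)
step 4 (t2 CAS): counter=2 r=(1,0) succ=(1,0) retry=(0,1)
step 5 (t1 LOAD): counter=2 r=(2,0) succ=(1,0) retry=(0,1)
step 6 (t1 CAS): counter=3 r=(2,0) succ=(2,0) retry=(0,1)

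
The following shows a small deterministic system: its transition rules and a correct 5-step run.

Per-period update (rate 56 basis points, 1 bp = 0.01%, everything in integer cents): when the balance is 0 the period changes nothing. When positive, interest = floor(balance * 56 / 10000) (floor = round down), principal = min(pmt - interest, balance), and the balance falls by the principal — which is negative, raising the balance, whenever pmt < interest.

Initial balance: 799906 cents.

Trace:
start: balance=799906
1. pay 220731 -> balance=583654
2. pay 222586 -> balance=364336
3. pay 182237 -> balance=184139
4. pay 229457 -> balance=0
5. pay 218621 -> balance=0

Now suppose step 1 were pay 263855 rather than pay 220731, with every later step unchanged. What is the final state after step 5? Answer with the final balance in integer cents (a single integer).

(re-executing from step 1 with the substitution; state before step 1: balance=799906)
1. pay 263855 -> balance=540530
2. pay 222586 -> balance=320970
3. pay 182237 -> balance=140530
4. pay 229457 -> balance=0
5. pay 218621 -> balance=0

0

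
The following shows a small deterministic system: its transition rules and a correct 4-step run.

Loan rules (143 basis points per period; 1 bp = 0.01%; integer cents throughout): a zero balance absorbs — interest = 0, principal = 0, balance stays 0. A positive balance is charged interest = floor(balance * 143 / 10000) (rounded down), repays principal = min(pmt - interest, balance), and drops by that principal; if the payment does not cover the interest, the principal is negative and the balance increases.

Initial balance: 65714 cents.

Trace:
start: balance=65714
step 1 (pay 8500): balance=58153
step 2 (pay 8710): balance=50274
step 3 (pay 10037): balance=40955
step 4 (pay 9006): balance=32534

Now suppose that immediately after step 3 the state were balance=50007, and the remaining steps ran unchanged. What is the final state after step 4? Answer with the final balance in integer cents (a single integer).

41716

state after step 3 := balance=50007
step 4 (pay 9006): balance=41716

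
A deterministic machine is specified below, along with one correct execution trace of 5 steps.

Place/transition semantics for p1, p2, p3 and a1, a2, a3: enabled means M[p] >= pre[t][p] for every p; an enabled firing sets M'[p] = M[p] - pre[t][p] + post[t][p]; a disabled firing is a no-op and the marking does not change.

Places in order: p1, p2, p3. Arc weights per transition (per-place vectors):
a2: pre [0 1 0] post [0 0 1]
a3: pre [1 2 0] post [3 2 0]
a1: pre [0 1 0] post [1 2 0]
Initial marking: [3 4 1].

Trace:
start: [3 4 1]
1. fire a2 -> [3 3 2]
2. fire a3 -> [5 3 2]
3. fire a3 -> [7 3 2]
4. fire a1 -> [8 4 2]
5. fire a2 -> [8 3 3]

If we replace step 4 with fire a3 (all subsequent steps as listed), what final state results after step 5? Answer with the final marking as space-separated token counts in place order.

(re-executing from step 4 with the substitution; state before step 4: [7 3 2])
4. fire a3 -> [9 3 2]
5. fire a2 -> [9 2 3]

9 2 3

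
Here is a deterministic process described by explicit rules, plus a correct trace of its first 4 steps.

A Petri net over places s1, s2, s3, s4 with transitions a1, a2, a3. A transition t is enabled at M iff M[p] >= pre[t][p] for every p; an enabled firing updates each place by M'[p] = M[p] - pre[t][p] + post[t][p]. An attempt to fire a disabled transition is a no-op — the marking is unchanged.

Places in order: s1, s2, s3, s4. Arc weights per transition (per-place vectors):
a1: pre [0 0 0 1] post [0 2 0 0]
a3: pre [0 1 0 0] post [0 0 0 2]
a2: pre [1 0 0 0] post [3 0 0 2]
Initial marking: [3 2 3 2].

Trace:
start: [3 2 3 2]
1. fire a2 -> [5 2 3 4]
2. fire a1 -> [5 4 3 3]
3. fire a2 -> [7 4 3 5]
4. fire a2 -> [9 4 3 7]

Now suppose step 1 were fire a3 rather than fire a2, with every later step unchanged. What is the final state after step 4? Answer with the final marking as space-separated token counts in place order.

7 3 3 7

(re-executing from step 1 with the substitution; state before step 1: [3 2 3 2])
1. fire a3 -> [3 1 3 4]
2. fire a1 -> [3 3 3 3]
3. fire a2 -> [5 3 3 5]
4. fire a2 -> [7 3 3 7]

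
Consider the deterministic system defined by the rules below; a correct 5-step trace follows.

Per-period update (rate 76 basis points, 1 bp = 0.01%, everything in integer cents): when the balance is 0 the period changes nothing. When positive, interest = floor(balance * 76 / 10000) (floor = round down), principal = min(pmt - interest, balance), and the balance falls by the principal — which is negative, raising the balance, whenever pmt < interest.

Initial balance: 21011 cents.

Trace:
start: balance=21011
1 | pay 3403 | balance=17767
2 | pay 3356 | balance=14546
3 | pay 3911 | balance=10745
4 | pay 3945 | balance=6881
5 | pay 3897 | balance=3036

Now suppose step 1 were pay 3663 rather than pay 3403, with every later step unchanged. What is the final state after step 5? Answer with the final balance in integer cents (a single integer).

2768

(re-executing from step 1 with the substitution; state before step 1: balance=21011)
1 | pay 3663 | balance=17507
2 | pay 3356 | balance=14284
3 | pay 3911 | balance=10481
4 | pay 3945 | balance=6615
5 | pay 3897 | balance=2768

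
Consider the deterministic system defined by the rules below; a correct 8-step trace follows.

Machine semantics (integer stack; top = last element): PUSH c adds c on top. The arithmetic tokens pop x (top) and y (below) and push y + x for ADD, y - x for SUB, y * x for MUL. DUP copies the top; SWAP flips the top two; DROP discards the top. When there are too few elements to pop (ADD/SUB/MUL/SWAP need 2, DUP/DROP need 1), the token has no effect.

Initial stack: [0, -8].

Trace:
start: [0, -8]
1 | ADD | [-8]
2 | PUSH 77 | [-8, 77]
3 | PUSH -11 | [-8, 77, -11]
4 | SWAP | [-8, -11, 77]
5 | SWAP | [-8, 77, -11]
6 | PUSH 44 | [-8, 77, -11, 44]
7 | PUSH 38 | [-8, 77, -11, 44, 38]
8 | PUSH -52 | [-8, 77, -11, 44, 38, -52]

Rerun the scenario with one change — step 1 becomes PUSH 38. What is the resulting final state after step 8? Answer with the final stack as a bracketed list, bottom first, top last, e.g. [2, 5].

[0, -8, 38, 77, -11, 44, 38, -52]

(re-executing from step 1 with the substitution; state before step 1: [0, -8])
1 | PUSH 38 | [0, -8, 38]
2 | PUSH 77 | [0, -8, 38, 77]
3 | PUSH -11 | [0, -8, 38, 77, -11]
4 | SWAP | [0, -8, 38, -11, 77]
5 | SWAP | [0, -8, 38, 77, -11]
6 | PUSH 44 | [0, -8, 38, 77, -11, 44]
7 | PUSH 38 | [0, -8, 38, 77, -11, 44, 38]
8 | PUSH -52 | [0, -8, 38, 77, -11, 44, 38, -52]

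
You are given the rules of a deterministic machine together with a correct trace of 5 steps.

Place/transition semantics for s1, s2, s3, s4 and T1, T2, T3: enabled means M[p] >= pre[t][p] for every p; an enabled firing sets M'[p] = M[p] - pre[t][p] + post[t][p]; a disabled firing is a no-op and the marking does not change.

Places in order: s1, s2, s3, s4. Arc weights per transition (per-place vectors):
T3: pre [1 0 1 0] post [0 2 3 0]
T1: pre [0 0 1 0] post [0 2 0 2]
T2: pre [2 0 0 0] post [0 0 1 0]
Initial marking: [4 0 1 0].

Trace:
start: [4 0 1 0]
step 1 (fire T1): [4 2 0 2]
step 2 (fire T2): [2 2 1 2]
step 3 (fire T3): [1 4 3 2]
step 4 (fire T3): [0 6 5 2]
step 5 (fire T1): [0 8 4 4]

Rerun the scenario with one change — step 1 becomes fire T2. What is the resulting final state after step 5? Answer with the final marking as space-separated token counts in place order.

0 2 2 2

(re-executing from step 1 with the substitution; state before step 1: [4 0 1 0])
step 1 (fire T2): [2 0 2 0]
step 2 (fire T2): [0 0 3 0]
step 3 (fire T3): [0 0 3 0]
step 4 (fire T3): [0 0 3 0]
step 5 (fire T1): [0 2 2 2]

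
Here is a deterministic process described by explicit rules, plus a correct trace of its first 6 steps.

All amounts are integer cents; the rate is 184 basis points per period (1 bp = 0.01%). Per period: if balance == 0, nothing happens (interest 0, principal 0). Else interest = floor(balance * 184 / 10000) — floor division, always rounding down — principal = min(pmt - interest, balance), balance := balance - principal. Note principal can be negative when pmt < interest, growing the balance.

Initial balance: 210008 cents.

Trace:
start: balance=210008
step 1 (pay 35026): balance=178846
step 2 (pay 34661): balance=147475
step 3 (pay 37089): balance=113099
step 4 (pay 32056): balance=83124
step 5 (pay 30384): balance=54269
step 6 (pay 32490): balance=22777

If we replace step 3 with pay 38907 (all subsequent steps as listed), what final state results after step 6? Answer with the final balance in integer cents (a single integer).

(re-executing from step 3 with the substitution; state before step 3: balance=147475)
step 3 (pay 38907): balance=111281
step 4 (pay 32056): balance=81272
step 5 (pay 30384): balance=52383
step 6 (pay 32490): balance=20856

20856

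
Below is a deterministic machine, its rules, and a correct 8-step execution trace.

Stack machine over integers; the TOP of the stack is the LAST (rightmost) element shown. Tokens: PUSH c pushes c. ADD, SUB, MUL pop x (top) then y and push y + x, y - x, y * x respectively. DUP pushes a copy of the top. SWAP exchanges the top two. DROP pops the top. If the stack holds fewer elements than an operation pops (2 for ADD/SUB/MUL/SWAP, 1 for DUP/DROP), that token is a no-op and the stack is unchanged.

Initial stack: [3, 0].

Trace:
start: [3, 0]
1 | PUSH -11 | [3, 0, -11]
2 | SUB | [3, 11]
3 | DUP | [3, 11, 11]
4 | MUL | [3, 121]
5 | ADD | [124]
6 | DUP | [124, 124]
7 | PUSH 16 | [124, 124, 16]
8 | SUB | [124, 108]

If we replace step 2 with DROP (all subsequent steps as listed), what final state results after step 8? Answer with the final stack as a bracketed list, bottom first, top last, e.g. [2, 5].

[3, -13]

(re-executing from step 2 with the substitution; state before step 2: [3, 0, -11])
2 | DROP | [3, 0]
3 | DUP | [3, 0, 0]
4 | MUL | [3, 0]
5 | ADD | [3]
6 | DUP | [3, 3]
7 | PUSH 16 | [3, 3, 16]
8 | SUB | [3, -13]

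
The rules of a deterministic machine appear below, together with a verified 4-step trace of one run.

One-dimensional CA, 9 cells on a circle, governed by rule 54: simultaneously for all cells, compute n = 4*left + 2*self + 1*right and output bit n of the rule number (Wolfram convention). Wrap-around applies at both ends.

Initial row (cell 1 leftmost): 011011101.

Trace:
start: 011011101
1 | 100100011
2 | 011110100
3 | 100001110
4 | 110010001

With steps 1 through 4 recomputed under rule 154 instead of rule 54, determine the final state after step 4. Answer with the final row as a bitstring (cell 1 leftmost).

(re-executing steps 1..4 under rule 154; state before step 1: 011011101)
1 | 010011000
2 | 101110100
3 | 001100011
4 | 111010110

111010110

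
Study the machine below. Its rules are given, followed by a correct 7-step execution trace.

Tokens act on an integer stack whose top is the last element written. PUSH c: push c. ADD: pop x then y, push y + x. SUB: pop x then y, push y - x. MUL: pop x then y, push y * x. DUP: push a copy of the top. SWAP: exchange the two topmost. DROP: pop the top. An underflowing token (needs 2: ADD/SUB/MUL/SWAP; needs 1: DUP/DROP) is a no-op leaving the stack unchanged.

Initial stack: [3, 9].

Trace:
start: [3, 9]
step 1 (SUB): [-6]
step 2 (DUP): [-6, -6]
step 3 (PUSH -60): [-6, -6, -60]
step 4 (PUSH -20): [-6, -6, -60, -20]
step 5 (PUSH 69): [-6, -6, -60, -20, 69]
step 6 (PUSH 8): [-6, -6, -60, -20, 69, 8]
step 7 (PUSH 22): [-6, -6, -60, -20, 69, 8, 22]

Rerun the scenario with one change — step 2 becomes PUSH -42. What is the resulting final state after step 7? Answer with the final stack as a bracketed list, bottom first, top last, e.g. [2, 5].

[-6, -42, -60, -20, 69, 8, 22]

(re-executing from step 2 with the substitution; state before step 2: [-6])
step 2 (PUSH -42): [-6, -42]
step 3 (PUSH -60): [-6, -42, -60]
step 4 (PUSH -20): [-6, -42, -60, -20]
step 5 (PUSH 69): [-6, -42, -60, -20, 69]
step 6 (PUSH 8): [-6, -42, -60, -20, 69, 8]
step 7 (PUSH 22): [-6, -42, -60, -20, 69, 8, 22]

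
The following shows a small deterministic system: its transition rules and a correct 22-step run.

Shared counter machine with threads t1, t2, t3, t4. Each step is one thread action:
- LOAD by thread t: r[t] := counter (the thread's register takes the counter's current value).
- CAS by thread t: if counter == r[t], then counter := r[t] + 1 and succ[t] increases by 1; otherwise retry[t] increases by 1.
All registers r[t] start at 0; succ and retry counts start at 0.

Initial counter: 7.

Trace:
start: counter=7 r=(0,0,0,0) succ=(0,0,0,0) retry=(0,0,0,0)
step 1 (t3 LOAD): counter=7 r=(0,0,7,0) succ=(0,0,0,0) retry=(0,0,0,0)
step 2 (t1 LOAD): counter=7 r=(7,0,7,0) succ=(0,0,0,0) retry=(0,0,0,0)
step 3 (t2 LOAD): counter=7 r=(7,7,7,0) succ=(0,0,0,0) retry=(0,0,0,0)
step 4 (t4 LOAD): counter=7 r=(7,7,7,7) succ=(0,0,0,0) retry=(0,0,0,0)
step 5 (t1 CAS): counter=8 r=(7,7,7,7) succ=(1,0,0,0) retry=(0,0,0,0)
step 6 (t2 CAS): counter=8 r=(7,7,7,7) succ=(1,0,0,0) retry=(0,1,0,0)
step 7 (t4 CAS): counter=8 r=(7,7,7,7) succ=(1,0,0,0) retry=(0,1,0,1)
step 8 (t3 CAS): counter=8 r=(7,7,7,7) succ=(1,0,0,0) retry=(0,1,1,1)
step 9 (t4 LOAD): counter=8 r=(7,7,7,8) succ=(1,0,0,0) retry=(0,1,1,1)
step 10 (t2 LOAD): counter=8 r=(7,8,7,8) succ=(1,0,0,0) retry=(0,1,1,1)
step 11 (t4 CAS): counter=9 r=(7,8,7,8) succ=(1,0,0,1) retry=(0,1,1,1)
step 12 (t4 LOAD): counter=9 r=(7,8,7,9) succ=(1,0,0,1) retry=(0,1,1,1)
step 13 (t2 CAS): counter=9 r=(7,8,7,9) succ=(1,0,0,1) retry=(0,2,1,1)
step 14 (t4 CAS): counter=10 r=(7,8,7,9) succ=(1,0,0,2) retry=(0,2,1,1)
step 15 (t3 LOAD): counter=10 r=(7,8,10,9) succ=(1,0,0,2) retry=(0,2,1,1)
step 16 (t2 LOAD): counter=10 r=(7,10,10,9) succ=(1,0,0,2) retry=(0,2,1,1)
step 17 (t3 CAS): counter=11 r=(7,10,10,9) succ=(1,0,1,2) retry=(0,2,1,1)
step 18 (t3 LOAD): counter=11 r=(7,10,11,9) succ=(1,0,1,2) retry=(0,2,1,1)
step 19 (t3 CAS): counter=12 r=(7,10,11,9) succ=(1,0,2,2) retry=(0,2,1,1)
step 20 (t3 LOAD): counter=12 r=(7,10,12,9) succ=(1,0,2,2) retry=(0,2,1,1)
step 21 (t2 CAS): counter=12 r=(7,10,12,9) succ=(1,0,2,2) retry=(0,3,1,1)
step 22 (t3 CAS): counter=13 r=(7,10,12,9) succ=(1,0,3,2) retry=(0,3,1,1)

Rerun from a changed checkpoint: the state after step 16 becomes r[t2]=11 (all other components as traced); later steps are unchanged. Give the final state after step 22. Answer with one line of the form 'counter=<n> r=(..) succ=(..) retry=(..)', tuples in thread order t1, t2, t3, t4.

counter=13 r=(7,11,12,9) succ=(1,0,3,2) retry=(0,3,1,1)

state after step 16 := counter=10 r=(7,11,10,9) succ=(1,0,0,2) retry=(0,2,1,1)
step 17 (t3 CAS): counter=11 r=(7,11,10,9) succ=(1,0,1,2) retry=(0,2,1,1)
step 18 (t3 LOAD): counter=11 r=(7,11,11,9) succ=(1,0,1,2) retry=(0,2,1,1)
step 19 (t3 CAS): counter=12 r=(7,11,11,9) succ=(1,0,2,2) retry=(0,2,1,1)
step 20 (t3 LOAD): counter=12 r=(7,11,12,9) succ=(1,0,2,2) retry=(0,2,1,1)
step 21 (t2 CAS): counter=12 r=(7,11,12,9) succ=(1,0,2,2) retry=(0,3,1,1)
step 22 (t3 CAS): counter=13 r=(7,11,12,9) succ=(1,0,3,2) retry=(0,3,1,1)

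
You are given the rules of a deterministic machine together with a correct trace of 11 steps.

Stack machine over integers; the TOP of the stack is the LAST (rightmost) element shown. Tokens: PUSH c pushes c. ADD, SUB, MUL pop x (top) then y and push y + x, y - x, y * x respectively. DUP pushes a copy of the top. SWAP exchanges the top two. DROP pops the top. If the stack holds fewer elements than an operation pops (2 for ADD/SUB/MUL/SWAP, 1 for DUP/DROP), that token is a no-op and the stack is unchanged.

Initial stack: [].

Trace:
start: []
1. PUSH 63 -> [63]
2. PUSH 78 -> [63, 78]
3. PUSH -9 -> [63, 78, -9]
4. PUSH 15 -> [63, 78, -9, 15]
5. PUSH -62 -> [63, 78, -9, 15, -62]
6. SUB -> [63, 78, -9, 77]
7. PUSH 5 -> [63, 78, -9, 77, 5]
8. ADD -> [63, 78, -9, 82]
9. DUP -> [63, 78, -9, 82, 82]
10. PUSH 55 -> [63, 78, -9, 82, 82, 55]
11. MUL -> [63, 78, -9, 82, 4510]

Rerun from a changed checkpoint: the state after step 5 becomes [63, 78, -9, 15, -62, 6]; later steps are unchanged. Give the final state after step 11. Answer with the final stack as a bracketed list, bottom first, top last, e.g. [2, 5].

[63, 78, -9, 15, -63, -3465]

state after step 5 := [63, 78, -9, 15, -62, 6]
6. SUB -> [63, 78, -9, 15, -68]
7. PUSH 5 -> [63, 78, -9, 15, -68, 5]
8. ADD -> [63, 78, -9, 15, -63]
9. DUP -> [63, 78, -9, 15, -63, -63]
10. PUSH 55 -> [63, 78, -9, 15, -63, -63, 55]
11. MUL -> [63, 78, -9, 15, -63, -3465]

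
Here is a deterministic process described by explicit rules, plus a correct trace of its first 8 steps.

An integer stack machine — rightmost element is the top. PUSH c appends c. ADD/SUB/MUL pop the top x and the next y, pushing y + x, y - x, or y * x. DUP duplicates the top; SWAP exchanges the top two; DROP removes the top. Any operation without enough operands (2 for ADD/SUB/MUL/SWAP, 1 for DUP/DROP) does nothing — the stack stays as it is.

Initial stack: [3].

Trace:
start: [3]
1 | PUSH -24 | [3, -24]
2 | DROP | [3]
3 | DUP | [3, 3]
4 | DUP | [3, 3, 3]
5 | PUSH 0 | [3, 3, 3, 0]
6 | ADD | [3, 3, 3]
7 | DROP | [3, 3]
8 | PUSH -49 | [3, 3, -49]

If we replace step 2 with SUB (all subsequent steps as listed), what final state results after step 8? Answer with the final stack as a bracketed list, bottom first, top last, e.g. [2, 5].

(re-executing from step 2 with the substitution; state before step 2: [3, -24])
2 | SUB | [27]
3 | DUP | [27, 27]
4 | DUP | [27, 27, 27]
5 | PUSH 0 | [27, 27, 27, 0]
6 | ADD | [27, 27, 27]
7 | DROP | [27, 27]
8 | PUSH -49 | [27, 27, -49]

[27, 27, -49]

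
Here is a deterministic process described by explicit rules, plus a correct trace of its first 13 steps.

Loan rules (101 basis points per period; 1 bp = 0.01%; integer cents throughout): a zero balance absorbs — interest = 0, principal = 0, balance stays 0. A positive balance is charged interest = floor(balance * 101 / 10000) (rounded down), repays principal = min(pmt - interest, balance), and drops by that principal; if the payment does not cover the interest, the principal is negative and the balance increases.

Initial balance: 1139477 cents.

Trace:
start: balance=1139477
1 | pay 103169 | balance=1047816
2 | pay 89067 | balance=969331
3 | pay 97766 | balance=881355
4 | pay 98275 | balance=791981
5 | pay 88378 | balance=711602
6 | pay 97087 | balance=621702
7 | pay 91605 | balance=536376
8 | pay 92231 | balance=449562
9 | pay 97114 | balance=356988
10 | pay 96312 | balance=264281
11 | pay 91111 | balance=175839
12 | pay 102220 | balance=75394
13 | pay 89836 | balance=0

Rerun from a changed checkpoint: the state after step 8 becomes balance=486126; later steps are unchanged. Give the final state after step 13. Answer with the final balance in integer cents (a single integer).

state after step 8 := balance=486126
9 | pay 97114 | balance=393921
10 | pay 96312 | balance=301587
11 | pay 91111 | balance=213522
12 | pay 102220 | balance=113458
13 | pay 89836 | balance=24767

24767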